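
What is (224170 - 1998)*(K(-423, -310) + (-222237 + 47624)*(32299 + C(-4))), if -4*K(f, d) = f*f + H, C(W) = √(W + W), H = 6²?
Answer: -1253021203916359 - 77588238872*I*√2 ≈ -1.253e+15 - 1.0973e+11*I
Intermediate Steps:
H = 36
C(W) = √2*√W (C(W) = √(2*W) = √2*√W)
K(f, d) = -9 - f²/4 (K(f, d) = -(f*f + 36)/4 = -(f² + 36)/4 = -(36 + f²)/4 = -9 - f²/4)
(224170 - 1998)*(K(-423, -310) + (-222237 + 47624)*(32299 + C(-4))) = (224170 - 1998)*((-9 - ¼*(-423)²) + (-222237 + 47624)*(32299 + √2*√(-4))) = 222172*((-9 - ¼*178929) - 174613*(32299 + √2*(2*I))) = 222172*((-9 - 178929/4) - 174613*(32299 + 2*I*√2)) = 222172*(-178965/4 + (-5639825287 - 349226*I*√2)) = 222172*(-22559480113/4 - 349226*I*√2) = -1253021203916359 - 77588238872*I*√2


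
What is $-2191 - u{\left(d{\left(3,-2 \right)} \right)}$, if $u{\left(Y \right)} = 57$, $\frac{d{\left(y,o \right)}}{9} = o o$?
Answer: $-2248$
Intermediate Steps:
$d{\left(y,o \right)} = 9 o^{2}$ ($d{\left(y,o \right)} = 9 o o = 9 o^{2}$)
$-2191 - u{\left(d{\left(3,-2 \right)} \right)} = -2191 - 57 = -2248$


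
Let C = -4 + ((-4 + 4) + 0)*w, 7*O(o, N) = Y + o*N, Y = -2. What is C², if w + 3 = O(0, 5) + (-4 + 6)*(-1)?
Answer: 16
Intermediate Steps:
O(o, N) = -2/7 + N*o/7 (O(o, N) = (-2 + o*N)/7 = (-2 + N*o)/7 = -2/7 + N*o/7)
w = -37/7 (w = -3 + ((-2/7 + (⅐)*5*0) + (-4 + 6)*(-1)) = -3 + ((-2/7 + 0) + 2*(-1)) = -3 + (-2/7 - 2) = -3 - 16/7 = -37/7 ≈ -5.2857)
C = -4 (C = -4 + ((-4 + 4) + 0)*(-37/7) = -4 + (0 + 0)*(-37/7) = -4 + 0*(-37/7) = -4 + 0 = -4)
C² = (-4)² = 16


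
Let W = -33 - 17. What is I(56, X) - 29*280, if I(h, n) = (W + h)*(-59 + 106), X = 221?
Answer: -7838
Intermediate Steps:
W = -50
I(h, n) = -2350 + 47*h (I(h, n) = (-50 + h)*(-59 + 106) = (-50 + h)*47 = -2350 + 47*h)
I(56, X) - 29*280 = (-2350 + 47*56) - 29*280 = (-2350 + 2632) - 8120 = 282 - 8120 = -7838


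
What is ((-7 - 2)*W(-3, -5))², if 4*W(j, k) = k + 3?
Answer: 81/4 ≈ 20.250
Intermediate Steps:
W(j, k) = ¾ + k/4 (W(j, k) = (k + 3)/4 = (3 + k)/4 = ¾ + k/4)
((-7 - 2)*W(-3, -5))² = ((-7 - 2)*(¾ + (¼)*(-5)))² = (-9*(¾ - 5/4))² = (-9*(-½))² = (9/2)² = 81/4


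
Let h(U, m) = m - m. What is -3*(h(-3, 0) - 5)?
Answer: 15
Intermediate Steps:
h(U, m) = 0
-3*(h(-3, 0) - 5) = -3*(0 - 5) = -3*(-5) = 15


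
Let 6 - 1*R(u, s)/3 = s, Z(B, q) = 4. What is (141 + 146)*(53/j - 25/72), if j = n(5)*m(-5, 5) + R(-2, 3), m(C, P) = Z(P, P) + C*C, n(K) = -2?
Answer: -206681/504 ≈ -410.08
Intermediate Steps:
R(u, s) = 18 - 3*s
m(C, P) = 4 + C² (m(C, P) = 4 + C*C = 4 + C²)
j = -49 (j = -2*(4 + (-5)²) + (18 - 3*3) = -2*(4 + 25) + (18 - 9) = -2*29 + 9 = -58 + 9 = -49)
(141 + 146)*(53/j - 25/72) = (141 + 146)*(53/(-49) - 25/72) = 287*(53*(-1/49) - 25*1/72) = 287*(-53/49 - 25/72) = 287*(-5041/3528) = -206681/504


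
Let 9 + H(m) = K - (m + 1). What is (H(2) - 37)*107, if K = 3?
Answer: -4922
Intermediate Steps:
H(m) = -7 - m (H(m) = -9 + (3 - (m + 1)) = -9 + (3 - (1 + m)) = -9 + (3 + (-1 - m)) = -9 + (2 - m) = -7 - m)
(H(2) - 37)*107 = ((-7 - 1*2) - 37)*107 = ((-7 - 2) - 37)*107 = (-9 - 37)*107 = -46*107 = -4922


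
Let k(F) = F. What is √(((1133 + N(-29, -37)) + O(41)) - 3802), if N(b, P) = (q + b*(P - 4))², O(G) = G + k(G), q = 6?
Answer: 9*√17598 ≈ 1193.9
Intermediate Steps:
O(G) = 2*G (O(G) = G + G = 2*G)
N(b, P) = (6 + b*(-4 + P))² (N(b, P) = (6 + b*(P - 4))² = (6 + b*(-4 + P))²)
√(((1133 + N(-29, -37)) + O(41)) - 3802) = √(((1133 + (6 - 4*(-29) - 37*(-29))²) + 2*41) - 3802) = √(((1133 + (6 + 116 + 1073)²) + 82) - 3802) = √(((1133 + 1195²) + 82) - 3802) = √(((1133 + 1428025) + 82) - 3802) = √((1429158 + 82) - 3802) = √(1429240 - 3802) = √1425438 = 9*√17598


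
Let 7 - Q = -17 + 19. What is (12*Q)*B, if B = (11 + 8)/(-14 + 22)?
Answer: 285/2 ≈ 142.50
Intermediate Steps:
B = 19/8 ≈ 2.3750
Q = 5 (Q = 7 - (-17 + 19) = 7 - 1*2 = 7 - 2 = 5)
(12*Q)*B = (12*5)*(19/8) = 60*(19/8) = 285/2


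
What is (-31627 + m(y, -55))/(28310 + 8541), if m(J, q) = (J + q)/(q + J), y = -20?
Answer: -31626/36851 ≈ -0.85821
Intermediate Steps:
m(J, q) = 1 (m(J, q) = (J + q)/(J + q) = 1)
(-31627 + m(y, -55))/(28310 + 8541) = (-31627 + 1)/(28310 + 8541) = -31626/36851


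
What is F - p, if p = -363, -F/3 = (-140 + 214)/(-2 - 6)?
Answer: 1563/4 ≈ 390.75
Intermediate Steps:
F = 111/4 (F = -3*(-140 + 214)/(-2 - 6) = -222/(-8) = -222*(-1)/8 = -3*(-37/4) = 111/4 ≈ 27.750)
F - p = 111/4 - 1*(-363) = 111/4 + 363 = 1563/4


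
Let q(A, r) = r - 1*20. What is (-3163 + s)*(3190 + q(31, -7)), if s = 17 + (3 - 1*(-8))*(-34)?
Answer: -11133760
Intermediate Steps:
q(A, r) = -20 + r (q(A, r) = r - 20 = -20 + r)
s = -357 (s = 17 + (3 + 8)*(-34) = 17 + 11*(-34) = 17 - 374 = -357)
(-3163 + s)*(3190 + q(31, -7)) = (-3163 - 357)*(3190 + (-20 - 7)) = -3520*(3190 - 27) = -3520*3163 = -11133760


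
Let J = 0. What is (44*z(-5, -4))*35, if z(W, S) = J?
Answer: 0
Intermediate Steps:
z(W, S) = 0
(44*z(-5, -4))*35 = (44*0)*35 = 0*35 = 0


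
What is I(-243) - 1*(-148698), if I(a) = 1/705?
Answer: 104832091/705 ≈ 1.4870e+5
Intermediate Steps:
I(a) = 1/705
I(-243) - 1*(-148698) = 1/705 - 1*(-148698) = 1/705 + 148698 = 104832091/705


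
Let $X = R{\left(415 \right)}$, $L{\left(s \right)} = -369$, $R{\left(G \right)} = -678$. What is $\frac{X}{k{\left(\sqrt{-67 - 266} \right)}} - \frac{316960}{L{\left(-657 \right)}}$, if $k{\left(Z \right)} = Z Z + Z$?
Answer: $\frac{53057411}{61623} + \frac{113 i \sqrt{37}}{6179} \approx 861.0 + 0.11124 i$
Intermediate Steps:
$k{\left(Z \right)} = Z + Z^{2}$ ($k{\left(Z \right)} = Z^{2} + Z = Z + Z^{2}$)
$X = -678$
$\frac{X}{k{\left(\sqrt{-67 - 266} \right)}} - \frac{316960}{L{\left(-657 \right)}} = - \frac{678}{\sqrt{-67 - 266} \left(1 + \sqrt{-67 - 266}\right)} - \frac{316960}{-369} = - \frac{678}{\sqrt{-333} \left(1 + \sqrt{-333}\right)} - - \frac{316960}{369} = - \frac{678}{3 i \sqrt{37} \left(1 + 3 i \sqrt{37}\right)} + \frac{316960}{369} = - 678 \left(- \frac{i \sqrt{37}}{111 \left(1 + 3 i \sqrt{37}\right)}\right) + \frac{316960}{369} = \frac{226 i \sqrt{37}}{37 \left(1 + 3 i \sqrt{37}\right)} + \frac{316960}{369} = \frac{316960}{369} + \frac{226 i \sqrt{37}}{37 \left(1 + 3 i \sqrt{37}\right)}$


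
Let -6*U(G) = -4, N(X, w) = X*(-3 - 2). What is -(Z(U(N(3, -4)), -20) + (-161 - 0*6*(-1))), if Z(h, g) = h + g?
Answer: 541/3 ≈ 180.33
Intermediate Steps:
N(X, w) = -5*X (N(X, w) = X*(-5) = -5*X)
U(G) = ⅔ (U(G) = -⅙*(-4) = ⅔)
Z(h, g) = g + h
-(Z(U(N(3, -4)), -20) + (-161 - 0*6*(-1))) = -((-20 + ⅔) + (-161 - 0*6*(-1))) = -(-58/3 + (-161 - 0*(-1))) = -(-58/3 + (-161 - 1*0)) = -(-58/3 + (-161 + 0)) = -(-58/3 - 161) = -1*(-541/3) = 541/3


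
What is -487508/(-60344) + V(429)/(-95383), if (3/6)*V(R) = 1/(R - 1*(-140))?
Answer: 6614621493807/818761376722 ≈ 8.0788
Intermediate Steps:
V(R) = 2/(140 + R) (V(R) = 2/(R - 1*(-140)) = 2/(R + 140) = 2/(140 + R))
-487508/(-60344) + V(429)/(-95383) = -487508/(-60344) + (2/(140 + 429))/(-95383) = -487508*(-1/60344) + (2/569)*(-1/95383) = 121877/15086 + (2*(1/569))*(-1/95383) = 121877/15086 + (2/569)*(-1/95383) = 121877/15086 - 2/54272927 = 6614621493807/818761376722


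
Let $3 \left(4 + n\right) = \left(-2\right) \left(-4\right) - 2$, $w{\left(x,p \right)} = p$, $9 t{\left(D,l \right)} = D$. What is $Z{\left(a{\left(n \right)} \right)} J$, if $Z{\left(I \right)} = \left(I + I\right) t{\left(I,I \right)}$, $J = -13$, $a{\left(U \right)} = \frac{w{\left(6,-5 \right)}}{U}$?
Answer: $- \frac{325}{18} \approx -18.056$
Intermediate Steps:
$t{\left(D,l \right)} = \frac{D}{9}$
$n = -2$ ($n = -4 + \frac{\left(-2\right) \left(-4\right) - 2}{3} = -4 + \frac{8 - 2}{3} = -4 + \frac{1}{3} \cdot 6 = -4 + 2 = -2$)
$a{\left(U \right)} = - \frac{5}{U}$
$Z{\left(I \right)} = \frac{2 I^{2}}{9}$ ($Z{\left(I \right)} = \left(I + I\right) \frac{I}{9} = 2 I \frac{I}{9} = \frac{2 I^{2}}{9}$)
$Z{\left(a{\left(n \right)} \right)} J = \frac{2 \left(- \frac{5}{-2}\right)^{2}}{9} \left(-13\right) = \frac{2 \left(\left(-5\right) \left(- \frac{1}{2}\right)\right)^{2}}{9} \left(-13\right) = \frac{2 \left(\frac{5}{2}\right)^{2}}{9} \left(-13\right) = \frac{2}{9} \cdot \frac{25}{4} \left(-13\right) = \frac{25}{18} \left(-13\right) = - \frac{325}{18}$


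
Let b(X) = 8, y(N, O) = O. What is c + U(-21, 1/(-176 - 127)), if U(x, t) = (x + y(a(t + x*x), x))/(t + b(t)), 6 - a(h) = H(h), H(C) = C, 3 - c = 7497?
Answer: -18170688/2423 ≈ -7499.3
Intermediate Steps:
c = -7494 (c = 3 - 1*7497 = 3 - 7497 = -7494)
a(h) = 6 - h
U(x, t) = 2*x/(8 + t) (U(x, t) = (x + x)/(t + 8) = (2*x)/(8 + t) = 2*x/(8 + t))
c + U(-21, 1/(-176 - 127)) = -7494 + 2*(-21)/(8 + 1/(-176 - 127)) = -7494 + 2*(-21)/(8 + 1/(-303)) = -7494 + 2*(-21)/(8 - 1/303) = -7494 + 2*(-21)/(2423/303) = -7494 + 2*(-21)*(303/2423) = -7494 - 12726/2423 = -18170688/2423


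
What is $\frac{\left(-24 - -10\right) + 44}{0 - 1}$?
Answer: $-30$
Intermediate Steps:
$\frac{\left(-24 - -10\right) + 44}{0 - 1} = \frac{\left(-24 + 10\right) + 44}{-1} = - (-14 + 44) = \left(-1\right) 30 = -30$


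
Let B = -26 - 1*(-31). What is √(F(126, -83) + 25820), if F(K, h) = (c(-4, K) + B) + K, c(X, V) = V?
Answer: √26077 ≈ 161.48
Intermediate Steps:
B = 5 (B = -26 + 31 = 5)
F(K, h) = 5 + 2*K (F(K, h) = (K + 5) + K = (5 + K) + K = 5 + 2*K)
√(F(126, -83) + 25820) = √((5 + 2*126) + 25820) = √((5 + 252) + 25820) = √(257 + 25820) = √26077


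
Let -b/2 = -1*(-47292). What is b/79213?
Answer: -94584/79213 ≈ -1.1940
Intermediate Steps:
b = -94584 (b = -(-2)*(-47292) = -2*47292 = -94584)
b/79213 = -94584/79213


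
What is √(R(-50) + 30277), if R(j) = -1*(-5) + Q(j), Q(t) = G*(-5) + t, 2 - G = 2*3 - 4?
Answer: 2*√7558 ≈ 173.87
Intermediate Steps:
G = 0 (G = 2 - (2*3 - 4) = 2 - (6 - 4) = 2 - 1*2 = 2 - 2 = 0)
Q(t) = t (Q(t) = 0*(-5) + t = 0 + t = t)
R(j) = 5 + j (R(j) = -1*(-5) + j = 5 + j)
√(R(-50) + 30277) = √((5 - 50) + 30277) = √(-45 + 30277) = √30232 = 2*√7558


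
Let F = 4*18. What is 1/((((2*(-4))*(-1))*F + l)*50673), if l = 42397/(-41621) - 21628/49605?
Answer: 688203235/20036305336457137 ≈ 3.4348e-8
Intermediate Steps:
F = 72
l = -3003282173/2064609705 (l = 42397*(-1/41621) - 21628*1/49605 = -42397/41621 - 21628/49605 = -3003282173/2064609705 ≈ -1.4546)
1/((((2*(-4))*(-1))*F + l)*50673) = 1/(((2*(-4))*(-1))*72 - 3003282173/2064609705*50673) = (1/50673)/(-8*(-1)*72 - 3003282173/2064609705) = (1/50673)/(8*72 - 3003282173/2064609705) = (1/50673)/(576 - 3003282173/2064609705) = (1/50673)/(1186211907907/2064609705) = (2064609705/1186211907907)*(1/50673) = 688203235/20036305336457137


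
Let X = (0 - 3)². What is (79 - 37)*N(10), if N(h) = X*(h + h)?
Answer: 7560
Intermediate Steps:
X = 9 (X = (-3)² = 9)
N(h) = 18*h (N(h) = 9*(h + h) = 9*(2*h) = 18*h)
(79 - 37)*N(10) = (79 - 37)*(18*10) = 42*180 = 7560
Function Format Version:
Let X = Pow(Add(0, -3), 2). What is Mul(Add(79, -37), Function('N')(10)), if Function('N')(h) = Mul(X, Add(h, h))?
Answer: 7560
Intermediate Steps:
X = 9 (X = Pow(-3, 2) = 9)
Function('N')(h) = Mul(18, h) (Function('N')(h) = Mul(9, Add(h, h)) = Mul(9, Mul(2, h)) = Mul(18, h))
Mul(Add(79, -37), Function('N')(10)) = Mul(Add(79, -37), Mul(18, 10)) = Mul(42, 180) = 7560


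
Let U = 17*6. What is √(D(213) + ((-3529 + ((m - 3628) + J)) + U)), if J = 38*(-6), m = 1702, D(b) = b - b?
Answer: I*√5581 ≈ 74.706*I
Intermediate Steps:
D(b) = 0
J = -228
U = 102
√(D(213) + ((-3529 + ((m - 3628) + J)) + U)) = √(0 + ((-3529 + ((1702 - 3628) - 228)) + 102)) = √(0 + ((-3529 + (-1926 - 228)) + 102)) = √(0 + ((-3529 - 2154) + 102)) = √(0 + (-5683 + 102)) = √(0 - 5581) = √(-5581) = I*√5581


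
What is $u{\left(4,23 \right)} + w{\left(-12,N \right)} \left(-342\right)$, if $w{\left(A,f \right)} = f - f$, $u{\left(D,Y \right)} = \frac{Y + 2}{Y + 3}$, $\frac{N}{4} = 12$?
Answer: $\frac{25}{26} \approx 0.96154$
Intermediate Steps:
$N = 48$ ($N = 4 \cdot 12 = 48$)
$u{\left(D,Y \right)} = \frac{2 + Y}{3 + Y}$
$w{\left(A,f \right)} = 0$
$u{\left(4,23 \right)} + w{\left(-12,N \right)} \left(-342\right) = \frac{2 + 23}{3 + 23} + 0 \left(-342\right) = \frac{1}{26} \cdot 25 + 0 = \frac{25}{26} + 0 = \frac{25}{26}$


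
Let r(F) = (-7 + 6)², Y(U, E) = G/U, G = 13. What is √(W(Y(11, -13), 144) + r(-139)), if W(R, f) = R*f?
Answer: √20713/11 ≈ 13.084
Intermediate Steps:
Y(U, E) = 13/U
r(F) = 1 (r(F) = (-1)² = 1)
√(W(Y(11, -13), 144) + r(-139)) = √((13/11)*144 + 1) = √(1872/11 + 1) = √(1883/11) = √20713/11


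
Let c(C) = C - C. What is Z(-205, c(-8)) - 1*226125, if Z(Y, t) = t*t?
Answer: -226125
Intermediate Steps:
c(C) = 0
Z(Y, t) = t²
Z(-205, c(-8)) - 1*226125 = 0² - 1*226125 = 0 - 226125 = -226125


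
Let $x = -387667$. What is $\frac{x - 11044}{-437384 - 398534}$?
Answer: $\frac{398711}{835918} \approx 0.47697$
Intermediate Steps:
$\frac{x - 11044}{-437384 - 398534} = \frac{-387667 - 11044}{-437384 - 398534} = - \frac{398711}{-835918} = \left(-398711\right) \left(- \frac{1}{835918}\right) = \frac{398711}{835918}$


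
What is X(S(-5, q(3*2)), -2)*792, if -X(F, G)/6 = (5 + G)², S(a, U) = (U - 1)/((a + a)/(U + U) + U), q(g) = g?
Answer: -42768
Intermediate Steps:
S(a, U) = (-1 + U)/(U + a/U) (S(a, U) = (-1 + U)/((2*a)/((2*U)) + U) = (-1 + U)/((2*a)*(1/(2*U)) + U) = (-1 + U)/(a/U + U) = (-1 + U)/(U + a/U))
X(F, G) = -6*(5 + G)²
X(S(-5, q(3*2)), -2)*792 = -6*(5 - 2)²*792 = -6*3²*792 = -6*9*792 = -54*792 = -42768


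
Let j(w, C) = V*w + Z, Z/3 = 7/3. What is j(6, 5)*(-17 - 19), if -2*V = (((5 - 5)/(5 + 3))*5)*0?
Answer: -252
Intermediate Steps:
V = 0 (V = -((5 - 5)/(5 + 3))*5*0/2 = -(0/8)*5*0/2 = -(0*(⅛))*5*0/2 = -0*5*0/2 = -0*0 = -½*0 = 0)
Z = 7 (Z = 3*(7/3) = 7)
j(w, C) = 7 (j(w, C) = 0*w + 7 = 0 + 7 = 7)
j(6, 5)*(-17 - 19) = 7*(-17 - 19) = 7*(-36) = -252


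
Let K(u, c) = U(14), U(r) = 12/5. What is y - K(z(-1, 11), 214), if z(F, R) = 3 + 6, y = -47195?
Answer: -235987/5 ≈ -47197.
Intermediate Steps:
z(F, R) = 9
U(r) = 12/5 (U(r) = 12*(⅕) = 12/5)
K(u, c) = 12/5
y - K(z(-1, 11), 214) = -47195 - 1*12/5 = -47195 - 12/5 = -235987/5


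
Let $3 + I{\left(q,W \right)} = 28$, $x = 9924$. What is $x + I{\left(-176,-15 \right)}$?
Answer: $9949$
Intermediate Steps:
$I{\left(q,W \right)} = 25$ ($I{\left(q,W \right)} = -3 + 28 = 25$)
$x + I{\left(-176,-15 \right)} = 9924 + 25 = 9949$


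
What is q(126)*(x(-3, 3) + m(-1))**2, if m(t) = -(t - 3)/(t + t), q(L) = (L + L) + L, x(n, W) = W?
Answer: 378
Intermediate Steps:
q(L) = 3*L (q(L) = 2*L + L = 3*L)
m(t) = -(-3 + t)/(2*t)
q(126)*(x(-3, 3) + m(-1))**2 = (3*126)*(3 + (1/2)*(3 - 1*(-1))/(-1))**2 = 378*(3 + (1/2)*(-1)*(3 + 1))**2 = 378*(3 + (1/2)*(-1)*4)**2 = 378*(3 - 2)**2 = 378*1**2 = 378*1 = 378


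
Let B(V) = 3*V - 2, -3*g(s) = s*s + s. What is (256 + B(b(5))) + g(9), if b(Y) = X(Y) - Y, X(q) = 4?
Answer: 221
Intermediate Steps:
b(Y) = 4 - Y
g(s) = -s/3 - s²/3 (g(s) = -(s*s + s)/3 = -(s² + s)/3 = -(s + s²)/3 = -s/3 - s²/3)
B(V) = -2 + 3*V
(256 + B(b(5))) + g(9) = (256 + (-2 + 3*(4 - 1*5))) - ⅓*9*(1 + 9) = (256 + (-2 + 3*(4 - 5))) - ⅓*9*10 = (256 + (-2 + 3*(-1))) - 30 = (256 + (-2 - 3)) - 30 = (256 - 5) - 30 = 251 - 30 = 221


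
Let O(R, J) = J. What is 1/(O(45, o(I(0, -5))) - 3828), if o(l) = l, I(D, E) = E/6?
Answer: -6/22973 ≈ -0.00026118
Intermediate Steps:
I(D, E) = E/6 (I(D, E) = E*(⅙) = E/6)
1/(O(45, o(I(0, -5))) - 3828) = 1/((⅙)*(-5) - 3828) = 1/(-⅚ - 3828) = 1/(-22973/6) = -6/22973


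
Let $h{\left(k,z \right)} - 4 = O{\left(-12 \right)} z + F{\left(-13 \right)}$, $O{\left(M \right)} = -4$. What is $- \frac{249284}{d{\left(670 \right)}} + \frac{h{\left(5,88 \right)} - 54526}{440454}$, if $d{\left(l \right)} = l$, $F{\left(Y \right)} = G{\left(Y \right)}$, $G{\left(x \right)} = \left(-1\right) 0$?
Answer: $- \frac{27458725129}{73776045} \approx -372.19$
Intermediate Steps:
$G{\left(x \right)} = 0$
$F{\left(Y \right)} = 0$
$h{\left(k,z \right)} = 4 - 4 z$ ($h{\left(k,z \right)} = 4 + \left(- 4 z + 0\right) = 4 - 4 z$)
$- \frac{249284}{d{\left(670 \right)}} + \frac{h{\left(5,88 \right)} - 54526}{440454} = - \frac{249284}{670} + \frac{\left(4 - 352\right) - 54526}{440454} = \left(-249284\right) \frac{1}{670} + \left(\left(4 - 352\right) - 54526\right) \frac{1}{440454} = - \frac{124642}{335} + \left(-348 - 54526\right) \frac{1}{440454} = - \frac{124642}{335} - \frac{27437}{220227} = - \frac{27458725129}{73776045}$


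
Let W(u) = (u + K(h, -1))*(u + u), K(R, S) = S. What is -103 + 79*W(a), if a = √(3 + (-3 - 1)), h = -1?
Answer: -261 - 158*I ≈ -261.0 - 158.0*I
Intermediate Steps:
a = I (a = √(3 - 4) = √(-1) = I ≈ 1.0*I)
W(u) = 2*u*(-1 + u) (W(u) = (u - 1)*(u + u) = (-1 + u)*(2*u) = 2*u*(-1 + u))
-103 + 79*W(a) = -103 + 79*(2*I*(-1 + I)) = -103 + 158*I*(-1 + I)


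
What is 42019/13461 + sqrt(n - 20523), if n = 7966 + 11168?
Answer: 42019/13461 + I*sqrt(1389) ≈ 3.1215 + 37.269*I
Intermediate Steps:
n = 19134
42019/13461 + sqrt(n - 20523) = 42019/13461 + sqrt(19134 - 20523) = 42019*(1/13461) + sqrt(-1389) = 42019/13461 + I*sqrt(1389)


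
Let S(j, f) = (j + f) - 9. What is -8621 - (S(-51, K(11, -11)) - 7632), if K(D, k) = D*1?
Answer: -940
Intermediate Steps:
K(D, k) = D
S(j, f) = -9 + f + j (S(j, f) = (f + j) - 9 = -9 + f + j)
-8621 - (S(-51, K(11, -11)) - 7632) = -8621 - ((-9 + 11 - 51) - 7632) = -8621 - (-49 - 7632) = -8621 - 1*(-7681) = -8621 + 7681 = -940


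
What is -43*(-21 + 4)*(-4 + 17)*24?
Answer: 228072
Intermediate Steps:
-43*(-21 + 4)*(-4 + 17)*24 = -(-731)*13*24 = -43*(-221)*24 = 9503*24 = 228072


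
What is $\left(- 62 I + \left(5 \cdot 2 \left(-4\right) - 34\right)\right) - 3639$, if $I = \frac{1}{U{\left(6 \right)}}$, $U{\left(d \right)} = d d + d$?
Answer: $- \frac{78004}{21} \approx -3714.5$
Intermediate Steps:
$U{\left(d \right)} = d + d^{2}$ ($U{\left(d \right)} = d^{2} + d = d + d^{2}$)
$I = \frac{1}{42}$ ($I = \frac{1}{6 \left(1 + 6\right)} = \frac{1}{6 \cdot 7} = \frac{1}{42} \approx 0.02381$)
$\left(- 62 I + \left(5 \cdot 2 \left(-4\right) - 34\right)\right) - 3639 = \left(\left(-62\right) \frac{1}{42} + \left(5 \cdot 2 \left(-4\right) - 34\right)\right) - 3639 = \left(- \frac{31}{21} + \left(10 \left(-4\right) - 34\right)\right) - 3639 = \left(- \frac{31}{21} - 74\right) - 3639 = - \frac{1585}{21} - 3639 = - \frac{78004}{21}$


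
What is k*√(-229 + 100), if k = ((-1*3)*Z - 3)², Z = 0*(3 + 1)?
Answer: 9*I*√129 ≈ 102.22*I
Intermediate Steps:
Z = 0 (Z = 0*4 = 0)
k = 9 (k = (-1*3*0 - 3)² = (-3*0 - 3)² = (0 - 3)² = (-3)² = 9)
k*√(-229 + 100) = 9*√(-229 + 100) = 9*√(-129) = 9*(I*√129) = 9*I*√129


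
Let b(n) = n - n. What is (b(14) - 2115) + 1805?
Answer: -310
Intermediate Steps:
b(n) = 0
(b(14) - 2115) + 1805 = (0 - 2115) + 1805 = -2115 + 1805 = -310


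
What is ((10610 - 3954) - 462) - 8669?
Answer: -2475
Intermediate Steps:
((10610 - 3954) - 462) - 8669 = (6656 - 462) - 8669 = 6194 - 8669 = -2475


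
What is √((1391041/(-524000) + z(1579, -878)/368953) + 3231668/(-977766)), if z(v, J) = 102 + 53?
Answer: 7*I*√2716192213910289808516147595790/4725821056873800 ≈ 2.4412*I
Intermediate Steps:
z(v, J) = 155
√((1391041/(-524000) + z(1579, -878)/368953) + 3231668/(-977766)) = √((1391041/(-524000) + 155/368953) + 3231668/(-977766)) = √((1391041*(-1/524000) + 155*(1/368953)) + 3231668*(-1/977766)) = √((-1391041/524000 + 155/368953) - 1615834/488883) = √(-513147530073/193331372000 - 1615834/488883) = √(-563260508088926459/94516421137476000) = 7*I*√2716192213910289808516147595790/4725821056873800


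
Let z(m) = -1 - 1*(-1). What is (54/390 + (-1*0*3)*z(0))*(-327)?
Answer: -2943/65 ≈ -45.277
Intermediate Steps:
z(m) = 0 (z(m) = -1 + 1 = 0)
(54/390 + (-1*0*3)*z(0))*(-327) = (54/390 + (-1*0*3)*0)*(-327) = (54*(1/390) + (0*3)*0)*(-327) = (9/65 + 0*0)*(-327) = (9/65 + 0)*(-327) = (9/65)*(-327) = -2943/65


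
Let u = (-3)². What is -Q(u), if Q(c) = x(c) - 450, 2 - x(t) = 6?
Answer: 454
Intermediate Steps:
u = 9
x(t) = -4 (x(t) = 2 - 1*6 = 2 - 6 = -4)
Q(c) = -454 (Q(c) = -4 - 450 = -454)
-Q(u) = -1*(-454) = 454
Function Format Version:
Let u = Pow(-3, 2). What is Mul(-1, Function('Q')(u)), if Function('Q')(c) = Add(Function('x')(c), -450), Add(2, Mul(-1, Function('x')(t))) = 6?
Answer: 454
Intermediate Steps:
u = 9
Function('x')(t) = -4 (Function('x')(t) = Add(2, Mul(-1, 6)) = Add(2, -6) = -4)
Function('Q')(c) = -454 (Function('Q')(c) = Add(-4, -450) = -454)
Mul(-1, Function('Q')(u)) = Mul(-1, -454) = 454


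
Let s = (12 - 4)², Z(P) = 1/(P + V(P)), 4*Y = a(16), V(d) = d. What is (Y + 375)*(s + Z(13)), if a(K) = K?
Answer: 631035/26 ≈ 24271.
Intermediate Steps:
Y = 4 (Y = (¼)*16 = 4)
Z(P) = 1/(2*P) (Z(P) = 1/(P + P) = 1/(2*P))
s = 64 (s = 8² = 64)
(Y + 375)*(s + Z(13)) = (4 + 375)*(64 + (½)/13) = 379*(64 + (½)*(1/13)) = 379*(64 + 1/26) = 379*(1665/26) = 631035/26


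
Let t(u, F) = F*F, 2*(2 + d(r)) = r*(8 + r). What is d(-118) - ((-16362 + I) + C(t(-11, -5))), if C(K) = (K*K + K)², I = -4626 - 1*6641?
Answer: -388383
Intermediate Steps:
I = -11267 (I = -4626 - 6641 = -11267)
d(r) = -2 + r*(8 + r)/2 (d(r) = -2 + (r*(8 + r))/2 = -2 + r*(8 + r)/2)
t(u, F) = F²
C(K) = (K + K²)² (C(K) = (K² + K)² = (K + K²)²)
d(-118) - ((-16362 + I) + C(t(-11, -5))) = (-2 + (½)*(-118)² + 4*(-118)) - ((-16362 - 11267) + ((-5)²)²*(1 + (-5)²)²) = (-2 + (½)*13924 - 472) - (-27629 + 25²*(1 + 25)²) = (-2 + 6962 - 472) - (-27629 + 625*26²) = 6488 - (-27629 + 625*676) = 6488 - (-27629 + 422500) = 6488 - 1*394871 = 6488 - 394871 = -388383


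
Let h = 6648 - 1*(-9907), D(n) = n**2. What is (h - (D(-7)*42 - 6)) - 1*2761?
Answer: 11742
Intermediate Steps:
h = 16555 (h = 6648 + 9907 = 16555)
(h - (D(-7)*42 - 6)) - 1*2761 = (16555 - ((-7)**2*42 - 6)) - 1*2761 = (16555 - (49*42 - 6)) - 2761 = (16555 - (2058 - 6)) - 2761 = (16555 - 1*2052) - 2761 = (16555 - 2052) - 2761 = 14503 - 2761 = 11742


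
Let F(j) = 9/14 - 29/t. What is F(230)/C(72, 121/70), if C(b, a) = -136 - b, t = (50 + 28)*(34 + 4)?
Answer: -13135/4315584 ≈ -0.0030436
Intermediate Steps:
t = 2964 (t = 78*38 = 2964)
F(j) = 13135/20748 (F(j) = 9/14 - 29/2964 = 13135/20748)
F(230)/C(72, 121/70) = 13135/(20748*(-136 - 1*72)) = 13135/(20748*(-136 - 72)) = (13135/20748)/(-208) = (13135/20748)*(-1/208) = -13135/4315584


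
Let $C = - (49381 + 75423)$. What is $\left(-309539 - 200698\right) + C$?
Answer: $-635041$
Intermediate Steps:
$C = -124804$ ($C = \left(-1\right) 124804 = -124804$)
$\left(-309539 - 200698\right) + C = \left(-309539 - 200698\right) - 124804 = -510237 - 124804 = -635041$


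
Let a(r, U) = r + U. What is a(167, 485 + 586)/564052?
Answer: 619/282026 ≈ 0.0021948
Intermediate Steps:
a(r, U) = U + r
a(167, 485 + 586)/564052 = ((485 + 586) + 167)/564052 = (1071 + 167)*(1/564052) = 1238*(1/564052) = 619/282026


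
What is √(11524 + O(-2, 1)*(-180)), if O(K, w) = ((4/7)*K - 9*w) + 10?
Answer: 4*√35371/7 ≈ 107.47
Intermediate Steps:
O(K, w) = 10 - 9*w + 4*K/7 (O(K, w) = ((4*(⅐))*K - 9*w) + 10 = (4*K/7 - 9*w) + 10 = (-9*w + 4*K/7) + 10 = 10 - 9*w + 4*K/7)
√(11524 + O(-2, 1)*(-180)) = √(11524 + (10 - 9*1 + (4/7)*(-2))*(-180)) = √(11524 + (10 - 9 - 8/7)*(-180)) = √(11524 - ⅐*(-180)) = √(11524 + 180/7) = √(80848/7) = 4*√35371/7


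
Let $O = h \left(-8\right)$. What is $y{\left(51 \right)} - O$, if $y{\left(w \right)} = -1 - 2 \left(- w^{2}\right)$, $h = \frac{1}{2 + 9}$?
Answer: $\frac{57219}{11} \approx 5201.7$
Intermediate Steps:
$h = \frac{1}{11} \approx 0.090909$
$y{\left(w \right)} = -1 + 2 w^{2}$
$O = - \frac{8}{11}$ ($O = \frac{1}{11} \left(-8\right) = - \frac{8}{11} \approx -0.72727$)
$y{\left(51 \right)} - O = \left(-1 + 2 \cdot 51^{2}\right) - - \frac{8}{11} = \left(-1 + 2 \cdot 2601\right) + \frac{8}{11} = \left(-1 + 5202\right) + \frac{8}{11} = 5201 + \frac{8}{11} = \frac{57219}{11}$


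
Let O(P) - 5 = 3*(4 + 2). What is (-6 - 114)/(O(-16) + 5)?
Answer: -30/7 ≈ -4.2857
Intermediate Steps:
O(P) = 23 (O(P) = 5 + 3*(4 + 2) = 5 + 3*6 = 5 + 18 = 23)
(-6 - 114)/(O(-16) + 5) = (-6 - 114)/(23 + 5) = -120/28 = -120*1/28 = -30/7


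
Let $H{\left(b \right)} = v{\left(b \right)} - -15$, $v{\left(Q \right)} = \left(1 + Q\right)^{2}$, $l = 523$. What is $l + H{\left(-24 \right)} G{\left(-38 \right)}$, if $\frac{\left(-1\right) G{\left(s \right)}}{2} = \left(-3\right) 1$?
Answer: $3787$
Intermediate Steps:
$G{\left(s \right)} = 6$ ($G{\left(s \right)} = - 2 \left(\left(-3\right) 1\right) = \left(-2\right) \left(-3\right) = 6$)
$H{\left(b \right)} = 15 + \left(1 + b\right)^{2}$ ($H{\left(b \right)} = \left(1 + b\right)^{2} - -15 = \left(1 + b\right)^{2} + 15 = 15 + \left(1 + b\right)^{2}$)
$l + H{\left(-24 \right)} G{\left(-38 \right)} = 523 + \left(15 + \left(1 - 24\right)^{2}\right) 6 = 523 + \left(15 + \left(-23\right)^{2}\right) 6 = 523 + \left(15 + 529\right) 6 = 523 + 544 \cdot 6 = 523 + 3264 = 3787$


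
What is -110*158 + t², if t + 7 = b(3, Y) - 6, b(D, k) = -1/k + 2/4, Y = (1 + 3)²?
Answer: -4408879/256 ≈ -17222.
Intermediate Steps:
Y = 16 (Y = 4² = 16)
b(D, k) = ½ - 1/k (b(D, k) = -1/k + 2*(¼) = -1/k + ½ = ½ - 1/k)
t = -201/16 (t = -7 + ((½)*(-2 + 16)/16 - 6) = -7 + ((½)*(1/16)*14 - 6) = -7 + (7/16 - 6) = -7 - 89/16 = -201/16 ≈ -12.563)
-110*158 + t² = -110*158 + (-201/16)² = -17380 + 40401/256 = -4408879/256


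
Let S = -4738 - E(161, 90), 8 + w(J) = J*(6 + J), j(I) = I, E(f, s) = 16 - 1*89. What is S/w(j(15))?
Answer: -4665/307 ≈ -15.195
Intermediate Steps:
E(f, s) = -73 (E(f, s) = 16 - 89 = -73)
w(J) = -8 + J*(6 + J)
S = -4665 (S = -4738 - 1*(-73) = -4738 + 73 = -4665)
S/w(j(15)) = -4665/(-8 + 15² + 6*15) = -4665/(-8 + 225 + 90) = -4665/307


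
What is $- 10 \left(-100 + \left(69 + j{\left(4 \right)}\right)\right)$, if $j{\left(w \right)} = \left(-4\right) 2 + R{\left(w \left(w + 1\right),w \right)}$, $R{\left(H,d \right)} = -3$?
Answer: $420$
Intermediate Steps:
$j{\left(w \right)} = -11$ ($j{\left(w \right)} = \left(-4\right) 2 - 3 = -8 - 3 = -11$)
$- 10 \left(-100 + \left(69 + j{\left(4 \right)}\right)\right) = - 10 \left(-100 + \left(69 - 11\right)\right) = - 10 \left(-100 + 58\right) = \left(-10\right) \left(-42\right) = 420$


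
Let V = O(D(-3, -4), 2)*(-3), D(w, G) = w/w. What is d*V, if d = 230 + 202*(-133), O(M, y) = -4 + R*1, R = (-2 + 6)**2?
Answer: 958896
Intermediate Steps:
D(w, G) = 1
R = 16 (R = 4**2 = 16)
O(M, y) = 12 (O(M, y) = -4 + 16*1 = -4 + 16 = 12)
V = -36 (V = 12*(-3) = -36)
d = -26636 (d = 230 - 26866 = -26636)
d*V = -26636*(-36) = 958896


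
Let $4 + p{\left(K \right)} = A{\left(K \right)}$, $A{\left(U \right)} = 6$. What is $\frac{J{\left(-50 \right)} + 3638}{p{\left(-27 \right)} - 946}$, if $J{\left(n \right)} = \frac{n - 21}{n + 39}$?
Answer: $- \frac{40089}{10384} \approx -3.8606$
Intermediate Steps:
$p{\left(K \right)} = 2$ ($p{\left(K \right)} = -4 + 6 = 2$)
$J{\left(n \right)} = \frac{-21 + n}{39 + n}$
$\frac{J{\left(-50 \right)} + 3638}{p{\left(-27 \right)} - 946} = \frac{\frac{-21 - 50}{39 - 50} + 3638}{2 - 946} = \frac{\frac{1}{-11} \left(-71\right) + 3638}{-944} = \left(\left(- \frac{1}{11}\right) \left(-71\right) + 3638\right) \left(- \frac{1}{944}\right) = \left(\frac{71}{11} + 3638\right) \left(- \frac{1}{944}\right) = \frac{40089}{11} \left(- \frac{1}{944}\right) = - \frac{40089}{10384}$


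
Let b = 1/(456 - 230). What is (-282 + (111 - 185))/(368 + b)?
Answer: -80456/83169 ≈ -0.96738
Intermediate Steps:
b = 1/226 ≈ 0.0044248
(-282 + (111 - 185))/(368 + b) = (-282 + (111 - 185))/(368 + 1/226) = (-282 - 74)/(83169/226) = -356*226/83169 = -80456/83169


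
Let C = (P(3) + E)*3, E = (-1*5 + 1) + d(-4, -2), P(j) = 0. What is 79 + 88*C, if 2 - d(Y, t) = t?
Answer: 79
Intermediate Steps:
d(Y, t) = 2 - t
E = 0 (E = (-1*5 + 1) + (2 - 1*(-2)) = (-5 + 1) + (2 + 2) = -4 + 4 = 0)
C = 0 (C = (0 + 0)*3 = 0*3 = 0)
79 + 88*C = 79 + 88*0 = 79 + 0 = 79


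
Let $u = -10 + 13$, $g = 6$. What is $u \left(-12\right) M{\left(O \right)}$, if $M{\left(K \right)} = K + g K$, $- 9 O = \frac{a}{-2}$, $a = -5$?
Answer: $70$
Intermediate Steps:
$O = - \frac{5}{18}$ ($O = - \frac{\frac{1}{-2} \left(-5\right)}{9} = - \frac{\left(- \frac{1}{2}\right) \left(-5\right)}{9} = \left(- \frac{1}{9}\right) \frac{5}{2} = - \frac{5}{18} \approx -0.27778$)
$u = 3$
$M{\left(K \right)} = 7 K$ ($M{\left(K \right)} = K + 6 K = 7 K$)
$u \left(-12\right) M{\left(O \right)} = 3 \left(-12\right) 7 \left(- \frac{5}{18}\right) = \left(-36\right) \left(- \frac{35}{18}\right) = 70$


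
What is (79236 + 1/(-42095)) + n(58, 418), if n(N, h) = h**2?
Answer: 10690446199/42095 ≈ 2.5396e+5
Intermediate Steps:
(79236 + 1/(-42095)) + n(58, 418) = (79236 + 1/(-42095)) + 418**2 = (79236 - 1/42095) + 174724 = 3335439419/42095 + 174724 = 10690446199/42095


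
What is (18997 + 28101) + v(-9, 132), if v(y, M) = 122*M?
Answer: 63202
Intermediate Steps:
(18997 + 28101) + v(-9, 132) = (18997 + 28101) + 122*132 = 47098 + 16104 = 63202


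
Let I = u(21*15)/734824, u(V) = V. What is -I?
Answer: -315/734824 ≈ -0.00042867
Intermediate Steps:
I = 315/734824 (I = (21*15)/734824 = 315*(1/734824) = 315/734824 ≈ 0.00042867)
-I = -1*315/734824 = -315/734824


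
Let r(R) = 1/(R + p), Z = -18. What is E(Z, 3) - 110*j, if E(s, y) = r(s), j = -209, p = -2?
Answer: 459799/20 ≈ 22990.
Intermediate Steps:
r(R) = 1/(-2 + R) (r(R) = 1/(R - 2) = 1/(-2 + R))
E(s, y) = 1/(-2 + s)
E(Z, 3) - 110*j = 1/(-2 - 18) - 110*(-209) = 1/(-20) + 22990 = -1/20 + 22990 = 459799/20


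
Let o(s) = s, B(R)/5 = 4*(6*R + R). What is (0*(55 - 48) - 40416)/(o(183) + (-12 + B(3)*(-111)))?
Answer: 13472/15483 ≈ 0.87012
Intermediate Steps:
B(R) = 140*R (B(R) = 5*(4*(6*R + R)) = 5*(4*(7*R)) = 5*(28*R) = 140*R)
(0*(55 - 48) - 40416)/(o(183) + (-12 + B(3)*(-111))) = (0*(55 - 48) - 40416)/(183 + (-12 + (140*3)*(-111))) = (0*7 - 40416)/(183 + (-12 + 420*(-111))) = (0 - 40416)/(183 + (-12 - 46620)) = -40416/(183 - 46632) = -40416/(-46449) = -40416*(-1/46449) = 13472/15483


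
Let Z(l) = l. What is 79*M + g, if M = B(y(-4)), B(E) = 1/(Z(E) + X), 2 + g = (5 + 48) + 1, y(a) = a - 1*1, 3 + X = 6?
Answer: 25/2 ≈ 12.500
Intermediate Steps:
X = 3 (X = -3 + 6 = 3)
y(a) = -1 + a (y(a) = a - 1 = -1 + a)
g = 52 (g = -2 + ((5 + 48) + 1) = -2 + (53 + 1) = -2 + 54 = 52)
B(E) = 1/(3 + E) (B(E) = 1/(E + 3) = 1/(3 + E))
M = -½ (M = 1/(3 + (-1 - 4)) = 1/(3 - 5) = 1/(-2) = -½ ≈ -0.50000)
79*M + g = 79*(-½) + 52 = -79/2 + 52 = 25/2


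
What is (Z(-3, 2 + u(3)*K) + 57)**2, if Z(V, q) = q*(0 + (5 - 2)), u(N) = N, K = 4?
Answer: 9801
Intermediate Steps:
Z(V, q) = 3*q (Z(V, q) = q*(0 + 3) = q*3 = 3*q)
(Z(-3, 2 + u(3)*K) + 57)**2 = (3*(2 + 3*4) + 57)**2 = (3*(2 + 12) + 57)**2 = (3*14 + 57)**2 = (42 + 57)**2 = 99**2 = 9801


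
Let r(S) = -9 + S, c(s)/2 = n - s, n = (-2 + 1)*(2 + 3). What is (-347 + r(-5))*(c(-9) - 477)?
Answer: 169309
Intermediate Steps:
n = -5 (n = -1*5 = -5)
c(s) = -10 - 2*s (c(s) = 2*(-5 - s) = -10 - 2*s)
(-347 + r(-5))*(c(-9) - 477) = (-347 + (-9 - 5))*((-10 - 2*(-9)) - 477) = (-347 - 14)*((-10 + 18) - 477) = -361*(8 - 477) = -361*(-469) = 169309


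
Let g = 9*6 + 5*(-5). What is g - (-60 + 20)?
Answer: 69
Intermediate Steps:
g = 29 (g = 54 - 25 = 29)
g - (-60 + 20) = 29 - (-60 + 20) = 29 - 1*(-40) = 29 + 40 = 69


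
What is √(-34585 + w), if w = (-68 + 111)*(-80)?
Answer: 195*I ≈ 195.0*I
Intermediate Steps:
w = -3440 (w = 43*(-80) = -3440)
√(-34585 + w) = √(-34585 - 3440) = √(-38025) = 195*I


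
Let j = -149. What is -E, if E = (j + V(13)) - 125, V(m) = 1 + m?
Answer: 260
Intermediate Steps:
E = -260 (E = (-149 + (1 + 13)) - 125 = (-149 + 14) - 125 = -135 - 125 = -260)
-E = -1*(-260) = 260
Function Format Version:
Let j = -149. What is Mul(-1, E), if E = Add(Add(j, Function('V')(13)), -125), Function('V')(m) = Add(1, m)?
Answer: 260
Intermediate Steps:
E = -260 (E = Add(Add(-149, Add(1, 13)), -125) = Add(Add(-149, 14), -125) = Add(-135, -125) = -260)
Mul(-1, E) = Mul(-1, -260) = 260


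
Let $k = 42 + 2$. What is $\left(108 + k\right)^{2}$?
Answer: $23104$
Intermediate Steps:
$k = 44$
$\left(108 + k\right)^{2} = \left(108 + 44\right)^{2} = 152^{2} = 23104$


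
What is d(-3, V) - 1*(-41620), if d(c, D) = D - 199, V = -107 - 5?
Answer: 41309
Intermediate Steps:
V = -112
d(c, D) = -199 + D
d(-3, V) - 1*(-41620) = (-199 - 112) - 1*(-41620) = -311 + 41620 = 41309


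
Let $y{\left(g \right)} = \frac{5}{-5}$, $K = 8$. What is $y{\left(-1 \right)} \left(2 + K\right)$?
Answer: $-10$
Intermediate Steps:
$y{\left(g \right)} = -1$ ($y{\left(g \right)} = 5 \left(- \frac{1}{5}\right) = -1$)
$y{\left(-1 \right)} \left(2 + K\right) = - (2 + 8) = \left(-1\right) 10 = -10$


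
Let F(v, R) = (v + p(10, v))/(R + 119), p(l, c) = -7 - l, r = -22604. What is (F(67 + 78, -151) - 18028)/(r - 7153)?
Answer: 2576/4251 ≈ 0.60598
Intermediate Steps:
F(v, R) = (-17 + v)/(119 + R) (F(v, R) = (v + (-7 - 1*10))/(R + 119) = (v + (-7 - 10))/(119 + R) = (v - 17)/(119 + R) = (-17 + v)/(119 + R))
(F(67 + 78, -151) - 18028)/(r - 7153) = ((-17 + (67 + 78))/(119 - 151) - 18028)/(-22604 - 7153) = ((-17 + 145)/(-32) - 18028)/(-29757) = (-1/32*128 - 18028)*(-1/29757) = (-4 - 18028)*(-1/29757) = -18032*(-1/29757) = 2576/4251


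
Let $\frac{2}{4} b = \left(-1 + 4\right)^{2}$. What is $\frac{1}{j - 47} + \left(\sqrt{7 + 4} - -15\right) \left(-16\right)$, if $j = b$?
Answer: $- \frac{6961}{29} - 16 \sqrt{11} \approx -293.1$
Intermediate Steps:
$b = 18$ ($b = 2 \left(-1 + 4\right)^{2} = 2 \cdot 3^{2} = 2 \cdot 9 = 18$)
$j = 18$
$\frac{1}{j - 47} + \left(\sqrt{7 + 4} - -15\right) \left(-16\right) = \frac{1}{18 - 47} + \left(\sqrt{7 + 4} - -15\right) \left(-16\right) = \frac{1}{-29} + \left(\sqrt{11} + 15\right) \left(-16\right) = - \frac{1}{29} + \left(15 + \sqrt{11}\right) \left(-16\right) = - \frac{1}{29} - \left(240 + 16 \sqrt{11}\right) = - \frac{6961}{29} - 16 \sqrt{11}$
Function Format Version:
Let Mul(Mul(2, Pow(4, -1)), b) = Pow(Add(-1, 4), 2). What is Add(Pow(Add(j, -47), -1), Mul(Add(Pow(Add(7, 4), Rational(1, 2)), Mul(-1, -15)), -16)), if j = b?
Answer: Add(Rational(-6961, 29), Mul(-16, Pow(11, Rational(1, 2)))) ≈ -293.10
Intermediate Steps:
b = 18 (b = Mul(2, Pow(Add(-1, 4), 2)) = Mul(2, Pow(3, 2)) = Mul(2, 9) = 18)
j = 18
Add(Pow(Add(j, -47), -1), Mul(Add(Pow(Add(7, 4), Rational(1, 2)), Mul(-1, -15)), -16)) = Add(Pow(Add(18, -47), -1), Mul(Add(Pow(Add(7, 4), Rational(1, 2)), Mul(-1, -15)), -16)) = Add(Pow(-29, -1), Mul(Add(Pow(11, Rational(1, 2)), 15), -16)) = Add(Rational(-1, 29), Mul(Add(15, Pow(11, Rational(1, 2))), -16)) = Add(Rational(-1, 29), Add(-240, Mul(-16, Pow(11, Rational(1, 2))))) = Add(Rational(-6961, 29), Mul(-16, Pow(11, Rational(1, 2))))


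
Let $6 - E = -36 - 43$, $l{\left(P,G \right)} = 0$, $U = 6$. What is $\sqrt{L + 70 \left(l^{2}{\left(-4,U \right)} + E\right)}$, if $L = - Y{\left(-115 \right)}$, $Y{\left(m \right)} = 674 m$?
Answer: $2 \sqrt{20865} \approx 288.89$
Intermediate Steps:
$E = 85$ ($E = 6 - \left(-36 - 43\right) = 6 - -79 = 6 + 79 = 85$)
$L = 77510$ ($L = - 674 \left(-115\right) = \left(-1\right) \left(-77510\right) = 77510$)
$\sqrt{L + 70 \left(l^{2}{\left(-4,U \right)} + E\right)} = \sqrt{77510 + 70 \left(0^{2} + 85\right)} = \sqrt{77510 + 70 \left(0 + 85\right)} = \sqrt{77510 + 70 \cdot 85} = \sqrt{77510 + 5950} = \sqrt{83460} = 2 \sqrt{20865}$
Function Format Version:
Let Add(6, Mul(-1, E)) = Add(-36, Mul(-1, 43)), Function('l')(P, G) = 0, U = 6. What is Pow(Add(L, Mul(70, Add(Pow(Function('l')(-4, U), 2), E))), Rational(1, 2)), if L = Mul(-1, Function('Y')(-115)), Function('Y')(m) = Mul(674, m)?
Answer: Mul(2, Pow(20865, Rational(1, 2))) ≈ 288.89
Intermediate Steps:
E = 85 (E = Add(6, Mul(-1, Add(-36, Mul(-1, 43)))) = Add(6, Mul(-1, Add(-36, -43))) = Add(6, Mul(-1, -79)) = Add(6, 79) = 85)
L = 77510 (L = Mul(-1, Mul(674, -115)) = Mul(-1, -77510) = 77510)
Pow(Add(L, Mul(70, Add(Pow(Function('l')(-4, U), 2), E))), Rational(1, 2)) = Pow(Add(77510, Mul(70, Add(Pow(0, 2), 85))), Rational(1, 2)) = Pow(Add(77510, Mul(70, Add(0, 85))), Rational(1, 2)) = Pow(Add(77510, Mul(70, 85)), Rational(1, 2)) = Pow(Add(77510, 5950), Rational(1, 2)) = Pow(83460, Rational(1, 2)) = Mul(2, Pow(20865, Rational(1, 2)))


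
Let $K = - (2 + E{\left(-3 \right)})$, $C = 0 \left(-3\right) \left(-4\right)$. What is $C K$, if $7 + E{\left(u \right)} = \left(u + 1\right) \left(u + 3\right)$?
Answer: $0$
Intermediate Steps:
$E{\left(u \right)} = -7 + \left(1 + u\right) \left(3 + u\right)$ ($E{\left(u \right)} = -7 + \left(u + 1\right) \left(u + 3\right) = -7 + \left(1 + u\right) \left(3 + u\right)$)
$C = 0$ ($C = 0 \left(-4\right) = 0$)
$K = 5$ ($K = - (2 + \left(-4 + \left(-3\right)^{2} + 4 \left(-3\right)\right)) = - (2 - 7) = \left(-1\right) \left(-5\right) = 5$)
$C K = 0 \cdot 5 = 0$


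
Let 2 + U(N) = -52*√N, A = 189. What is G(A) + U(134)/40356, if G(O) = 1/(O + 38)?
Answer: 19951/4580406 - 13*√134/10089 ≈ -0.010560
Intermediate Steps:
G(O) = 1/(38 + O)
U(N) = -2 - 52*√N
G(A) + U(134)/40356 = 1/(38 + 189) + (-2 - 52*√134)/40356 = 1/227 + (-2 - 52*√134)*(1/40356) = 1/227 + (-1/20178 - 13*√134/10089) = 19951/4580406 - 13*√134/10089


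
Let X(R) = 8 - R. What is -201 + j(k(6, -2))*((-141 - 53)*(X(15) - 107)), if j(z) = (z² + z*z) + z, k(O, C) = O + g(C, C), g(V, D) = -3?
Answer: 464235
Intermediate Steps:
k(O, C) = -3 + O (k(O, C) = O - 3 = -3 + O)
j(z) = z + 2*z² (j(z) = (z² + z²) + z = 2*z² + z = z + 2*z²)
-201 + j(k(6, -2))*((-141 - 53)*(X(15) - 107)) = -201 + ((-3 + 6)*(1 + 2*(-3 + 6)))*((-141 - 53)*((8 - 1*15) - 107)) = -201 + (3*(1 + 2*3))*(-194*((8 - 15) - 107)) = -201 + (3*(1 + 6))*(-194*(-7 - 107)) = -201 + (3*7)*(-194*(-114)) = -201 + 21*22116 = -201 + 464436 = 464235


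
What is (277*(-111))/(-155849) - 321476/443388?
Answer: -9117215572/17275394103 ≈ -0.52776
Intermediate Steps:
(277*(-111))/(-155849) - 321476/443388 = -30747*(-1/155849) - 321476*1/443388 = 30747/155849 - 80369/110847 = -9117215572/17275394103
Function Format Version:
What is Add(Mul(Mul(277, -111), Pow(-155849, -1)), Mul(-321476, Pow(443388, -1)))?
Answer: Rational(-9117215572, 17275394103) ≈ -0.52776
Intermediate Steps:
Add(Mul(Mul(277, -111), Pow(-155849, -1)), Mul(-321476, Pow(443388, -1))) = Add(Mul(-30747, Rational(-1, 155849)), Mul(-321476, Rational(1, 443388))) = Add(Rational(30747, 155849), Rational(-80369, 110847)) = Rational(-9117215572, 17275394103)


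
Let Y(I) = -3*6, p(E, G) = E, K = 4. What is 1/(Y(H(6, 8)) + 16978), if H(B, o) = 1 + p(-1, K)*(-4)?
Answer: 1/16960 ≈ 5.8962e-5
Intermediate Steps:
H(B, o) = 5 (H(B, o) = 1 - 1*(-4) = 1 + 4 = 5)
Y(I) = -18
1/(Y(H(6, 8)) + 16978) = 1/(-18 + 16978) = 1/16960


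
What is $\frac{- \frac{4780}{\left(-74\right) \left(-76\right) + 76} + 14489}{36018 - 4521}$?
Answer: $\frac{4129126}{8976645} \approx 0.45999$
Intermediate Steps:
$\frac{- \frac{4780}{\left(-74\right) \left(-76\right) + 76} + 14489}{36018 - 4521} = \frac{- \frac{4780}{5624 + 76} + 14489}{31497} = \left(- \frac{4780}{5700} + 14489\right) \frac{1}{31497} = \left(\left(-4780\right) \frac{1}{5700} + 14489\right) \frac{1}{31497} = \left(- \frac{239}{285} + 14489\right) \frac{1}{31497} = \frac{4129126}{285} \cdot \frac{1}{31497} = \frac{4129126}{8976645}$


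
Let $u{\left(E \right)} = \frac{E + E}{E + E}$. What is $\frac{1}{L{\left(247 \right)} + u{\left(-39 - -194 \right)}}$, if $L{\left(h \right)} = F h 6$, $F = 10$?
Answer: $\frac{1}{14821} \approx 6.7472 \cdot 10^{-5}$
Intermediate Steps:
$u{\left(E \right)} = 1$ ($u{\left(E \right)} = \frac{2 E}{2 E} = 2 E \frac{1}{2 E} = 1$)
$L{\left(h \right)} = 60 h$ ($L{\left(h \right)} = 10 h 6 = 60 h$)
$\frac{1}{L{\left(247 \right)} + u{\left(-39 - -194 \right)}} = \frac{1}{60 \cdot 247 + 1} = \frac{1}{14820 + 1} = \frac{1}{14821}$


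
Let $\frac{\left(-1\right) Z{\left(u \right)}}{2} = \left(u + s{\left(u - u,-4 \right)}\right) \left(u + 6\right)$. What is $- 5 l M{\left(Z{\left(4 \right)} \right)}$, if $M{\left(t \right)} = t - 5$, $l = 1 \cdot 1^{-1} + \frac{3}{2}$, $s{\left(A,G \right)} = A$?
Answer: $\frac{2125}{2} \approx 1062.5$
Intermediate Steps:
$Z{\left(u \right)} = - 2 u \left(6 + u\right)$ ($Z{\left(u \right)} = - 2 \left(u + \left(u - u\right)\right) \left(u + 6\right) = - 2 \left(u + 0\right) \left(6 + u\right) = - 2 u \left(6 + u\right)$)
$l = \frac{5}{2}$ ($l = 1 \cdot 1 + 3 \cdot \frac{1}{2} = 1 + \frac{3}{2} = \frac{5}{2} \approx 2.5$)
$M{\left(t \right)} = -5 + t$
$- 5 l M{\left(Z{\left(4 \right)} \right)} = \left(-5\right) \frac{5}{2} \left(-5 + 2 \cdot 4 \left(-6 - 4\right)\right) = - \frac{25 \left(-5 + 2 \cdot 4 \left(-6 - 4\right)\right)}{2} = - \frac{25 \left(-5 + 2 \cdot 4 \left(-10\right)\right)}{2} = - \frac{25 \left(-5 - 80\right)}{2} = \left(- \frac{25}{2}\right) \left(-85\right) = \frac{2125}{2}$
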